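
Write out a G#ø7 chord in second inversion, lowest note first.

D F# G# B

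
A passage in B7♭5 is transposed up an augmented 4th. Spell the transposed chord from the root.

E#, G##, B, D#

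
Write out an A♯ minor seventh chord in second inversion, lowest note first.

E♯  G♯  A♯  C♯

A♯ minor seventh = A♯–C♯–E♯–G♯; second inversion → fifth (E♯) lowest.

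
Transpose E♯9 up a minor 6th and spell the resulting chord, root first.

E# up a minor 6th → C#. New chord: C# dominant ninth.
C# — root
E# — major 3rd
G# — perfect 5th
B — minor 7th
D# — major 9th

C# E# G# B D#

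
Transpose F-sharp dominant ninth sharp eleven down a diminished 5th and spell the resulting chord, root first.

B-sharp, D-double-sharp, F-double-sharp, A-sharp, C-double-sharp, E-double-sharp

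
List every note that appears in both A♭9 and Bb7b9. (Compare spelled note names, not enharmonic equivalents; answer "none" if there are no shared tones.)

Ab, Bb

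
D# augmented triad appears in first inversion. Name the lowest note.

D# augmented triad in root position is D♯–F𝄪–A𝄪.
First inversion places the third in the bass, which is F𝄪.

F𝄪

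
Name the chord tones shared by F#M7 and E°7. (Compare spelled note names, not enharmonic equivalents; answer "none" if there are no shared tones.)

none

F#M7 = F#, A#, C#, E#.
E°7 = E, G, Bb, Db.
Shared: none.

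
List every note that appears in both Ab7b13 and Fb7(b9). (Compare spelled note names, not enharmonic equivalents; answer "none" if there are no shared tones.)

Ab7b13: Ab C Eb Gb Fb
Fb7(b9): Fb Ab Cb Ebb Gbb
Common to both → Ab, Fb.

Ab, Fb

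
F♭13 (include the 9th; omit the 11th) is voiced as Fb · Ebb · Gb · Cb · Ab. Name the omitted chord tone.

Db

F♭13 = Fb, Ab, Cb, Ebb, Gb, Db. The voicing lacks the 13th (major 13th), Db.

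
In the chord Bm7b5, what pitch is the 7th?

A

Root of Bm7b5 = B. The 7th is a minor 7th: B up a minor 7th → A.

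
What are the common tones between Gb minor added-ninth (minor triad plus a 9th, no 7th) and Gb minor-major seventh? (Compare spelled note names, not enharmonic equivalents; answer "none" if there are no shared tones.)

G♭, B𝄫, D♭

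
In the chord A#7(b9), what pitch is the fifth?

A#7(b9) is built on A#; its 5th is a perfect 5th above the root.
A fifth above A uses the letter E, and the perfect 5th above A# is E#.

E#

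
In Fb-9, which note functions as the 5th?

Cb

Root of Fb-9 = Fb. The 5th is a perfect 5th: Fb up a perfect 5th → Cb.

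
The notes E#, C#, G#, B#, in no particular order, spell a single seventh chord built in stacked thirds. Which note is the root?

C#

Arranged so that each adjacent pair is a third by letter name: C# – E# – G# – B#.
The bottom of that stack, C#, is the root (this is C# major seventh).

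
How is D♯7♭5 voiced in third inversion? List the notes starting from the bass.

In root position, D♯7♭5 is D♯–F𝄪–A–C♯.
Third inversion puts the seventh (C♯) in the bass.

C♯ – D♯ – F𝄪 – A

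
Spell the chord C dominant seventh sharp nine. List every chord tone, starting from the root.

C dominant seventh sharp nine: dominant seventh sharp nine on C.
root → C
3rd (major 3rd) → E
5th (perfect 5th) → G
7th (minor 7th) → B♭
9th (augmented 9th) → D♯

C, E, G, B♭, D♯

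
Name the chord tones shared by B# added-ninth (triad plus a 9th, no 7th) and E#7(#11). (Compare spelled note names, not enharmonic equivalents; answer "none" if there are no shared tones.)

B#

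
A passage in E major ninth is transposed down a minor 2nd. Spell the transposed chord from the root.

A minor 2nd down from E is D#, so the new chord is D# major ninth.
D# — root
F## — major 3rd
A# — perfect 5th
C## — major 7th
E# — major 9th

D# – F## – A# – C## – E#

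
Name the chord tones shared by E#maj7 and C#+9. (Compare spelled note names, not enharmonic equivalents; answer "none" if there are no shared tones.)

E#, G##

E#maj7 = E#, G##, B#, D##.
C#+9 = C#, E#, G##, B, D#.
Shared: E#, G##.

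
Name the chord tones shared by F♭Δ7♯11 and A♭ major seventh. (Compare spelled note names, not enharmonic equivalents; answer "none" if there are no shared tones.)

F♭Δ7♯11 = Fb, Ab, Cb, Eb, Bb.
A♭ major seventh = Ab, C, Eb, G.
Shared: Ab, Eb.

Ab, Eb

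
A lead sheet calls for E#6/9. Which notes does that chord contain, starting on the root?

Root E#, quality six-nine:
- root: E#
- major 3rd: G##
- perfect 5th: B#
- major 6th: C##
- major 9th: F##

E#, G##, B#, C##, F##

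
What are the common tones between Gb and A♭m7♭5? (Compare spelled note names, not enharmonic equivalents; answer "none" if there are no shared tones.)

Gb = Gb, Bb, Db.
A♭m7♭5 = Ab, Cb, Ebb, Gb.
Shared: Gb.

Gb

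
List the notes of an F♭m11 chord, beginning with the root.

F♭m11 is a minor eleventh built on Fb.
Root: Fb
Minor 3rd (3rd): Abb
Perfect 5th (5th): Cb
Minor 7th (7th): Ebb
Major 9th (9th): Gb
Perfect 11th (11th): Bbb

Fb, Abb, Cb, Ebb, Gb, Bbb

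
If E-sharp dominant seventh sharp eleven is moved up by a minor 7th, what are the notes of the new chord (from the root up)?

D-sharp – F-double-sharp – A-sharp – C-sharp – G-double-sharp

E-sharp up a minor 7th → D-sharp. New chord: D-sharp dominant seventh sharp eleven.
root → D-sharp
3rd (major 3rd) → F-double-sharp
5th (perfect 5th) → A-sharp
7th (minor 7th) → C-sharp
11th (augmented 11th) → G-double-sharp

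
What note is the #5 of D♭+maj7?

D♭+maj7 is built on D♭; its 5th is an augmented 5th above the root.
A fifth above D uses the letter A, and the augmented 5th above D♭ is A.

A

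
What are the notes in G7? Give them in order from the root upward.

G7 is a dominant seventh built on G.
G — root
B — major 3rd
D — perfect 5th
F — minor 7th

G, B, D, F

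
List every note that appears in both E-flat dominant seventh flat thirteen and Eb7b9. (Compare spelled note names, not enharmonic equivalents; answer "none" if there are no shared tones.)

E♭, G, B♭, D♭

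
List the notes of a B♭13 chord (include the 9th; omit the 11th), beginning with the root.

B♭13 is a dominant thirteenth built on Bb.
- root: Bb
- major 3rd: D
- perfect 5th: F
- minor 7th: Ab
- major 9th: C
- major 13th: G

Bb, D, F, Ab, C, G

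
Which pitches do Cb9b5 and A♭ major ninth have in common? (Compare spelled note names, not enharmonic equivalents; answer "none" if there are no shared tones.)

Cb9b5: C♭ E♭ G𝄫 B𝄫 D♭
A♭ major ninth: A♭ C E♭ G B♭
Common to both → E♭.

E♭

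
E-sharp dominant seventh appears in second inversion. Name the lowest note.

B-sharp

E-sharp dominant seventh = E-sharp–G-double-sharp–B-sharp–D-sharp. Second inversion → fifth in the bass = B-sharp.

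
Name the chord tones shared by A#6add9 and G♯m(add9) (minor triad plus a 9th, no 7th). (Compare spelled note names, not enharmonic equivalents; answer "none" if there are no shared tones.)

A#6add9 = A#, C##, E#, F##, B#.
G♯m(add9) = G#, B, D#, A#.
Shared: A#.

A#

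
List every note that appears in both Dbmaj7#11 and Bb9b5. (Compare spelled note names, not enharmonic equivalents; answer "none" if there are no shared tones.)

Ab, C

Dbmaj7#11: Db F Ab C G
Bb9b5: Bb D Fb Ab C
Common to both → Ab, C.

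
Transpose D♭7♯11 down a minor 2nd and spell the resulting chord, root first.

A minor 2nd down from Db is C, so the new chord is C dominant seventh sharp eleven.
- root: C
- major 3rd: E
- perfect 5th: G
- minor 7th: Bb
- augmented 11th: F#

C – E – G – Bb – F#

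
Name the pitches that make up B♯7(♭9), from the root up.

B# D## F## A# C#

B♯7(♭9): dominant seventh flat nine on B#.
root → B#
3rd (major 3rd) → D##
5th (perfect 5th) → F##
7th (minor 7th) → A#
9th (minor 9th) → C#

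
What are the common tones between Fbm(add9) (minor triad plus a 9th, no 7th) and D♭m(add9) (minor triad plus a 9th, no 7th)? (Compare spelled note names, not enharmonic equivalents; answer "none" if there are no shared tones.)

F♭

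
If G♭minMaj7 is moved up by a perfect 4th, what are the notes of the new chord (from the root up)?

C♭, E𝄫, G♭, B♭

Transposed root: G♭ → C♭ (perfect 4th up). So we spell C♭ minor-major seventh:
Root: C♭
Minor 3rd (3rd): E𝄫
Perfect 5th (5th): G♭
Major 7th (7th): B♭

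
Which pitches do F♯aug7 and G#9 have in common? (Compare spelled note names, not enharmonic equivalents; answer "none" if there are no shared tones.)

F♯aug7: F# A# C## E
G#9: G# B# D# F# A#
Common to both → F#, A#.

F#, A#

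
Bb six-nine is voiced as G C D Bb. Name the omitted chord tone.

The full Bb six-nine chord is Bb, D, F, G, C.
Comparing with the voicing, the perfect 5th (5th) — F — is absent.

F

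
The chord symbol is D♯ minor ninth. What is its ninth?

Root of D♯ minor ninth = D#. The 9th is a major 9th: D# up a major 9th → E#.

E#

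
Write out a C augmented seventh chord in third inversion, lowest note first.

B-flat C E G-sharp

C augmented seventh = C–E–G-sharp–B-flat; third inversion → seventh (B-flat) lowest.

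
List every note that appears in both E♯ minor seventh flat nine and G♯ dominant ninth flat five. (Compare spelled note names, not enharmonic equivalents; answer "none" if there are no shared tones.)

E♯ minor seventh flat nine: E-sharp G-sharp B-sharp D-sharp F-sharp
G♯ dominant ninth flat five: G-sharp B-sharp D F-sharp A-sharp
Common to both → G-sharp, B-sharp, F-sharp.

G-sharp, B-sharp, F-sharp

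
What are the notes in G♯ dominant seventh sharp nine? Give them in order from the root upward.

G# – B# – D# – F# – A##

Root G#, quality dominant seventh sharp nine:
root → G#
3rd (major 3rd) → B#
5th (perfect 5th) → D#
7th (minor 7th) → F#
9th (augmented 9th) → A##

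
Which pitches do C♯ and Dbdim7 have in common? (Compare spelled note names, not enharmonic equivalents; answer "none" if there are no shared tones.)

none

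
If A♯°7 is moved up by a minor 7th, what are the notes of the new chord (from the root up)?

G# B D F

Transposed root: A# → G# (minor 7th up). So we spell G# diminished seventh:
G# — root
B — minor 3rd
D — diminished 5th
F — diminished 7th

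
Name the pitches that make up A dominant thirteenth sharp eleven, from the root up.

A C♯ E G B D♯ F♯

A dominant thirteenth sharp eleven is a dominant thirteenth sharp eleven built on A.
- root: A
- major 3rd: C♯
- perfect 5th: E
- minor 7th: G
- major 9th: B
- augmented 11th: D♯
- major 13th: F♯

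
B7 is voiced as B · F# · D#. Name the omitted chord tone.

B7 = B, D#, F#, A. The voicing lacks the 7th (minor 7th), A.

A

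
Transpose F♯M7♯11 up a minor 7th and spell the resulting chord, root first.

E, G♯, B, D♯, A♯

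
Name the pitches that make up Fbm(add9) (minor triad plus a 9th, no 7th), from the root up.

Fb, Abb, Cb, Gb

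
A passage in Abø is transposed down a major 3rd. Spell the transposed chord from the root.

Fb  Abb  Cbb  Ebb

Transposed root: Ab → Fb (major 3rd down). So we spell Fb half-diminished seventh:
- root: Fb
- minor 3rd: Abb
- diminished 5th: Cbb
- minor 7th: Ebb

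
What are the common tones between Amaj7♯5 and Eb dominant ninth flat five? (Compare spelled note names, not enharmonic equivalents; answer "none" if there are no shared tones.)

none

Amaj7♯5 = A, C#, E#, G#.
Eb dominant ninth flat five = Eb, G, Bbb, Db, F.
Shared: none.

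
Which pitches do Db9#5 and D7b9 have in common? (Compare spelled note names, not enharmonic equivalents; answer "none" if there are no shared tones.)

Db9#5 = Db, F, A, Cb, Eb.
D7b9 = D, F#, A, C, Eb.
Shared: A, Eb.

A  Eb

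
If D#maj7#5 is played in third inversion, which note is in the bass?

C𝄪

D#maj7#5 = D♯–F𝄪–A𝄪–C𝄪. Third inversion → seventh in the bass = C𝄪.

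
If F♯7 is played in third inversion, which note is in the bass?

E

F♯7 in root position is F♯–A♯–C♯–E.
Third inversion places the seventh in the bass, which is E.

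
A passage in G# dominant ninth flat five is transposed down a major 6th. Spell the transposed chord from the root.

B D♯ F A C♯

A major 6th down from G♯ is B, so the new chord is B dominant ninth flat five.
- root: B
- major 3rd: D♯
- diminished 5th: F
- minor 7th: A
- major 9th: C♯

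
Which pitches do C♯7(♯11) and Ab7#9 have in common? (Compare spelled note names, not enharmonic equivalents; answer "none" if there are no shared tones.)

C♯7(♯11) = C#, E#, G#, B, F##.
Ab7#9 = Ab, C, Eb, Gb, B.
Shared: B.

B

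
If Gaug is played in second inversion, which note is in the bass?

Gaug = G–B–D#. Second inversion → fifth in the bass = D#.

D#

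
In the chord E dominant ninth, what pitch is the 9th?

E dominant ninth is built on E; its 9th is a major 9th above the root.
A second above E uses the letter F, and the major 9th above E is F#.

F#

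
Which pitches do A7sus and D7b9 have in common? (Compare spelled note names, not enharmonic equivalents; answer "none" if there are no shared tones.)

A7sus = A, D, E, G.
D7b9 = D, F♯, A, C, E♭.
Shared: A, D.

A – D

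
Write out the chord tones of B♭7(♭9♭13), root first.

Bb, D, F, Ab, Cb, Gb

Root Bb, quality dominant seventh flat nine flat thirteen:
Bb — root
D — major 3rd
F — perfect 5th
Ab — minor 7th
Cb — minor 9th
Gb — minor 13th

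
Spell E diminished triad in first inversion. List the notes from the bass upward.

G  Bb  E

In root position, E diminished triad is E–G–Bb.
First inversion puts the third (G) in the bass.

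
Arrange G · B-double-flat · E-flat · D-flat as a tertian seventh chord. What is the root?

Arranged so that each adjacent pair is a third by letter name: E-flat – G – B-double-flat – D-flat.
The bottom of that stack, E-flat, is the root (this is E-flat dominant seventh flat five).

E-flat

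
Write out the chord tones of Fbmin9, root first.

Fb – Abb – Cb – Ebb – Gb

Fbmin9: minor ninth on Fb.
- root: Fb
- minor 3rd: Abb
- perfect 5th: Cb
- minor 7th: Ebb
- major 9th: Gb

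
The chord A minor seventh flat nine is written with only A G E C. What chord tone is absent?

A minor seventh flat nine = A, C, E, G, B-flat. The voicing lacks the 9th (minor 9th), B-flat.

B-flat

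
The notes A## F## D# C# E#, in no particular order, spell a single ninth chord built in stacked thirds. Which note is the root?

D#

Arranged so that each adjacent pair is a third by letter name: D# – F## – A## – C# – E#.
The bottom of that stack, D#, is the root (this is D# dominant ninth sharp five).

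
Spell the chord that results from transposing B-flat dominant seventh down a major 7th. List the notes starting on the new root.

Bb down a major 7th → Cb. New chord: Cb dominant seventh.
root → Cb
3rd (major 3rd) → Eb
5th (perfect 5th) → Gb
7th (minor 7th) → Bbb

Cb, Eb, Gb, Bbb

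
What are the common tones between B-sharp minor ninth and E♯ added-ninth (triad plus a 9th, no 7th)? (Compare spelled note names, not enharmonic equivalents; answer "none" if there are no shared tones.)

B-sharp minor ninth = B#, D#, F##, A#, C##.
E♯ added-ninth = E#, G##, B#, F##.
Shared: B#, F##.

B#, F##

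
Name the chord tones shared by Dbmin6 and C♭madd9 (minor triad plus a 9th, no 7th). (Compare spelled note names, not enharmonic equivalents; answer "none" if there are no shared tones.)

Db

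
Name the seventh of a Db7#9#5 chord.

C♭

Root of Db7#9#5 = D♭. The 7th is a minor 7th: D♭ up a minor 7th → C♭.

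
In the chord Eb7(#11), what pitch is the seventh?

Root of Eb7(#11) = Eb. The 7th is a minor 7th: Eb up a minor 7th → Db.

Db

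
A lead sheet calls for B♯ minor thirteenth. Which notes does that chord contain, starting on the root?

B-sharp  D-sharp  F-double-sharp  A-sharp  C-double-sharp  E-sharp  G-double-sharp

B♯ minor thirteenth: minor thirteenth on B-sharp.
Root: B-sharp
Minor 3rd (3rd): D-sharp
Perfect 5th (5th): F-double-sharp
Minor 7th (7th): A-sharp
Major 9th (9th): C-double-sharp
Perfect 11th (11th): E-sharp
Major 13th (13th): G-double-sharp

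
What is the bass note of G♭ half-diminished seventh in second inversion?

G♭ half-diminished seventh in root position is Gb–Bbb–Dbb–Fb.
Second inversion places the fifth in the bass, which is Dbb.

Dbb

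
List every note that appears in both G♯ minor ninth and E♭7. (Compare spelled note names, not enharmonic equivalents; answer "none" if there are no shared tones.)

G♯ minor ninth = G#, B, D#, F#, A#.
E♭7 = Eb, G, Bb, Db.
Shared: none.

none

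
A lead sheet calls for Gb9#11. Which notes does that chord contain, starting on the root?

Root Gb, quality dominant ninth sharp eleven:
Root: Gb
Major 3rd (3rd): Bb
Perfect 5th (5th): Db
Minor 7th (7th): Fb
Major 9th (9th): Ab
Augmented 11th (11th): C

Gb Bb Db Fb Ab C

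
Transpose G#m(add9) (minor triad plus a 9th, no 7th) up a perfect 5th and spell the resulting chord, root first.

D#, F#, A#, E#

Transposed root: G# → D# (perfect 5th up). So we spell D# minor added-ninth:
D# — root
F# — minor 3rd
A# — perfect 5th
E# — major 9th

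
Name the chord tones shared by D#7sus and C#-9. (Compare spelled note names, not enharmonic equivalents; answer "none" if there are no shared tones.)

D#7sus = D♯, G♯, A♯, C♯.
C#-9 = C♯, E, G♯, B, D♯.
Shared: D♯, G♯, C♯.

D♯ G♯ C♯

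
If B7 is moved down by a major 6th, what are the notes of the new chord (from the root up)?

B down a major 6th → D. New chord: D dominant seventh.
- root: D
- major 3rd: F♯
- perfect 5th: A
- minor 7th: C

D – F♯ – A – C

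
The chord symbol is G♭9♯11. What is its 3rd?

G♭9♯11 is built on Gb; its 3rd is a major 3rd above the root.
A third above G uses the letter B, and the major 3rd above Gb is Bb.

Bb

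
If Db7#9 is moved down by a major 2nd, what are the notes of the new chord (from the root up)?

Transposed root: Db → Cb (major 2nd down). So we spell Cb dominant seventh sharp nine:
- root: Cb
- major 3rd: Eb
- perfect 5th: Gb
- minor 7th: Bbb
- augmented 9th: D

Cb Eb Gb Bbb D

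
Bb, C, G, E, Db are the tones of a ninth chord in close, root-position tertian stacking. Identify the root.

Arranged so that each adjacent pair is a third by letter name: C – E – G – Bb – Db.
The bottom of that stack, C, is the root (this is C dominant seventh flat nine).

C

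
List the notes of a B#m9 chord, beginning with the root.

B#m9: minor ninth on B#.
Root: B#
Minor 3rd (3rd): D#
Perfect 5th (5th): F##
Minor 7th (7th): A#
Major 9th (9th): C##

B#, D#, F##, A#, C##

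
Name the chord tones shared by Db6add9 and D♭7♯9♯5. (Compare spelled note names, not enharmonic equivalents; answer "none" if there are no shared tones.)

D♭ F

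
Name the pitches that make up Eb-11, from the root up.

Eb – Gb – Bb – Db – F – Ab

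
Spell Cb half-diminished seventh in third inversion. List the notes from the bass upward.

B-double-flat – C-flat – E-double-flat – G-double-flat

In root position, Cb half-diminished seventh is C-flat–E-double-flat–G-double-flat–B-double-flat.
Third inversion puts the seventh (B-double-flat) in the bass.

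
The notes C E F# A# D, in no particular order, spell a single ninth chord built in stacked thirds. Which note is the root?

D

Stacking in thirds gives D – F# – A# – C – E, so D is the root — D dominant ninth sharp five.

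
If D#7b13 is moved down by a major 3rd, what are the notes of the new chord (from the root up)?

Transposed root: D# → B (major 3rd down). So we spell B dominant seventh flat thirteen:
root → B
3rd (major 3rd) → D#
5th (perfect 5th) → F#
7th (minor 7th) → A
13th (minor 13th) → G

B, D#, F#, A, G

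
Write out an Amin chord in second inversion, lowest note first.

E, A, C

Amin = A–C–E; second inversion → fifth (E) lowest.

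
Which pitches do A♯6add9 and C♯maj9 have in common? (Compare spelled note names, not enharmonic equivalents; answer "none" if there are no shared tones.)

E#, B#

A♯6add9: A# C## E# F## B#
C♯maj9: C# E# G# B# D#
Common to both → E#, B#.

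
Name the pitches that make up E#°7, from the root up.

E#  G#  B  D

E#°7: diminished seventh on E#.
root → E#
3rd (minor 3rd) → G#
5th (diminished 5th) → B
7th (diminished 7th) → D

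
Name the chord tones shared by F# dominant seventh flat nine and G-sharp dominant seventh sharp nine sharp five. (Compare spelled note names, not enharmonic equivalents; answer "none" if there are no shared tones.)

F-sharp

F# dominant seventh flat nine: F-sharp A-sharp C-sharp E G
G-sharp dominant seventh sharp nine sharp five: G-sharp B-sharp D-double-sharp F-sharp A-double-sharp
Common to both → F-sharp.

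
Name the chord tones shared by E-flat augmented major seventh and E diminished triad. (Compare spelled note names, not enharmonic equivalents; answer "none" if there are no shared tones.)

E-flat augmented major seventh = E-flat, G, B, D.
E diminished triad = E, G, B-flat.
Shared: G.

G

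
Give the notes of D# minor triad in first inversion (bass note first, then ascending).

F♯ – A♯ – D♯

In root position, D# minor triad is D♯–F♯–A♯.
First inversion puts the third (F♯) in the bass.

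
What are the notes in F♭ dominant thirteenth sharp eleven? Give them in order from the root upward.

Fb – Ab – Cb – Ebb – Gb – Bb – Db

F♭ dominant thirteenth sharp eleven: dominant thirteenth sharp eleven on Fb.
root → Fb
3rd (major 3rd) → Ab
5th (perfect 5th) → Cb
7th (minor 7th) → Ebb
9th (major 9th) → Gb
11th (augmented 11th) → Bb
13th (major 13th) → Db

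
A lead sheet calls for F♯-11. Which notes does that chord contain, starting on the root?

F# – A – C# – E – G# – B

F♯-11 is a minor eleventh built on F#.
root → F#
3rd (minor 3rd) → A
5th (perfect 5th) → C#
7th (minor 7th) → E
9th (major 9th) → G#
11th (perfect 11th) → B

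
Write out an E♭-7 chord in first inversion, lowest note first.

G♭, B♭, D♭, E♭

E♭-7 = E♭–G♭–B♭–D♭; first inversion → third (G♭) lowest.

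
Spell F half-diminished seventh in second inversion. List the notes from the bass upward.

Cb, Eb, F, Ab

F half-diminished seventh = F–Ab–Cb–Eb; second inversion → fifth (Cb) lowest.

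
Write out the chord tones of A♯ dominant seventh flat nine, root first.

Root A♯, quality dominant seventh flat nine:
root → A♯
3rd (major 3rd) → C𝄪
5th (perfect 5th) → E♯
7th (minor 7th) → G♯
9th (minor 9th) → B

A♯, C𝄪, E♯, G♯, B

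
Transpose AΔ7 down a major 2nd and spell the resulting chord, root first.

G, B, D, F#

A major 2nd down from A is G, so the new chord is G major seventh.
root → G
3rd (major 3rd) → B
5th (perfect 5th) → D
7th (major 7th) → F#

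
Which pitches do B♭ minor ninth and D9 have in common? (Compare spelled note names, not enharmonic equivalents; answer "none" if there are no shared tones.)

C

B♭ minor ninth = B♭, D♭, F, A♭, C.
D9 = D, F♯, A, C, E.
Shared: C.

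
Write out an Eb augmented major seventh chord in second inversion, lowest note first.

B – D – Eb – G

Eb augmented major seventh = Eb–G–B–D; second inversion → fifth (B) lowest.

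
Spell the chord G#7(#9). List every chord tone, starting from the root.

G# – B# – D# – F# – A##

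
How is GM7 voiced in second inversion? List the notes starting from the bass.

In root position, GM7 is G–B–D–F#.
Second inversion puts the fifth (D) in the bass.

D F# G B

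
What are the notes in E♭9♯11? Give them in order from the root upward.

E♭9♯11 is a dominant ninth sharp eleven built on Eb.
Root: Eb
Major 3rd (3rd): G
Perfect 5th (5th): Bb
Minor 7th (7th): Db
Major 9th (9th): F
Augmented 11th (11th): A

Eb G Bb Db F A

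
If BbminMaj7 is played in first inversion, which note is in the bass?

BbminMaj7 = Bb–Db–F–A. First inversion → third in the bass = Db.

Db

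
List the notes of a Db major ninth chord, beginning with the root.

Root D-flat, quality major ninth:
- root: D-flat
- major 3rd: F
- perfect 5th: A-flat
- major 7th: C
- major 9th: E-flat

D-flat  F  A-flat  C  E-flat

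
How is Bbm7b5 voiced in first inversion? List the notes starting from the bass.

Bbm7b5 = Bb–Db–Fb–Ab; first inversion → third (Db) lowest.

Db, Fb, Ab, Bb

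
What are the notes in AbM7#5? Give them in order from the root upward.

AbM7#5 is an augmented major seventh built on A♭.
Root: A♭
Major 3rd (3rd): C
Augmented 5th (5th): E
Major 7th (7th): G

A♭ C E G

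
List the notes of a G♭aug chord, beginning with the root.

Root G♭, quality augmented triad:
- root: G♭
- major 3rd: B♭
- augmented 5th: D

G♭ – B♭ – D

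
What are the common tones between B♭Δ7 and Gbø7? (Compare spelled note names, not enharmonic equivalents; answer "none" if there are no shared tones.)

none

B♭Δ7 = Bb, D, F, A.
Gbø7 = Gb, Bbb, Dbb, Fb.
Shared: none.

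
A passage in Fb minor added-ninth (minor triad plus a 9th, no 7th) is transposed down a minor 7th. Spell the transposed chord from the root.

G♭  B𝄫  D♭  A♭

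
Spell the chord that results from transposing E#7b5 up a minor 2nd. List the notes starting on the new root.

A minor 2nd up from E♯ is F♯, so the new chord is F♯ dominant seventh flat five.
root → F♯
3rd (major 3rd) → A♯
5th (diminished 5th) → C
7th (minor 7th) → E

F♯, A♯, C, E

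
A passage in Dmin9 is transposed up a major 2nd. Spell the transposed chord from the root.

A major 2nd up from D is E, so the new chord is E minor ninth.
- root: E
- minor 3rd: G
- perfect 5th: B
- minor 7th: D
- major 9th: F#

E, G, B, D, F#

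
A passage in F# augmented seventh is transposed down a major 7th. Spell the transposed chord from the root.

G  B  D#  F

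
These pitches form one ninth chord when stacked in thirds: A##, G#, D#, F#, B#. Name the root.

Stacking in thirds gives G# – B# – D# – F# – A##, so G# is the root — G# dominant seventh sharp nine.

G#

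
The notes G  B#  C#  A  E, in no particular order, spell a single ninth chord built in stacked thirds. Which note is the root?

A

Stacking in thirds gives A – C# – E – G – B#, so A is the root — A dominant seventh sharp nine.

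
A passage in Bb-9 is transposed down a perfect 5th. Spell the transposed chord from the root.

Eb – Gb – Bb – Db – F

A perfect 5th down from Bb is Eb, so the new chord is Eb minor ninth.
Eb — root
Gb — minor 3rd
Bb — perfect 5th
Db — minor 7th
F — major 9th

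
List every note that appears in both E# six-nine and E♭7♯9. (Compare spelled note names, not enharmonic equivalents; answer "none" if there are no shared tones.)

none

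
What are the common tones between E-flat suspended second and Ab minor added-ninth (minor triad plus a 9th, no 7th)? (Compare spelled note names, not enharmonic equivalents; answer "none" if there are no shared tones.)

E-flat suspended second: E-flat F B-flat
Ab minor added-ninth: A-flat C-flat E-flat B-flat
Common to both → E-flat, B-flat.

E-flat  B-flat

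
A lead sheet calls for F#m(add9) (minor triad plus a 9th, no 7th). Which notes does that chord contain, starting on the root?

Root F#, quality minor added-ninth:
Root: F#
Minor 3rd (3rd): A
Perfect 5th (5th): C#
Major 9th (9th): G#

F#, A, C#, G#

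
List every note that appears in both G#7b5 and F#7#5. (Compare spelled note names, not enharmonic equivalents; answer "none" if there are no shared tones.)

F#

G#7b5: G# B# D F#
F#7#5: F# A# C## E
Common to both → F#.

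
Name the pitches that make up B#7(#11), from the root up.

Root B#, quality dominant seventh sharp eleven:
root → B#
3rd (major 3rd) → D##
5th (perfect 5th) → F##
7th (minor 7th) → A#
11th (augmented 11th) → E##

B#  D##  F##  A#  E##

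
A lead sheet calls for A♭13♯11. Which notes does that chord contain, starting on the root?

Ab  C  Eb  Gb  Bb  D  F

A♭13♯11 is a dominant thirteenth sharp eleven built on Ab.
root → Ab
3rd (major 3rd) → C
5th (perfect 5th) → Eb
7th (minor 7th) → Gb
9th (major 9th) → Bb
11th (augmented 11th) → D
13th (major 13th) → F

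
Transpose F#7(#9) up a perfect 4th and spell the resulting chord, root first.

B D# F# A C##

Transposed root: F# → B (perfect 4th up). So we spell B dominant seventh sharp nine:
root → B
3rd (major 3rd) → D#
5th (perfect 5th) → F#
7th (minor 7th) → A
9th (augmented 9th) → C##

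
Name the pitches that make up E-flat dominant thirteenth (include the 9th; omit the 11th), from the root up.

E-flat – G – B-flat – D-flat – F – C

E-flat dominant thirteenth: dominant thirteenth on E-flat.
root → E-flat
3rd (major 3rd) → G
5th (perfect 5th) → B-flat
7th (minor 7th) → D-flat
9th (major 9th) → F
13th (major 13th) → C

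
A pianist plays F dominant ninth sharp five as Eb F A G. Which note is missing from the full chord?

The full F dominant ninth sharp five chord is F, A, C#, Eb, G.
Comparing with the voicing, the augmented 5th (5th) — C# — is absent.

C#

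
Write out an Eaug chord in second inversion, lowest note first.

In root position, Eaug is E–G#–B#.
Second inversion puts the fifth (B#) in the bass.

B#  E  G#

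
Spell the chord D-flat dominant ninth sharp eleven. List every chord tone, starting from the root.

D-flat – F – A-flat – C-flat – E-flat – G

D-flat dominant ninth sharp eleven is a dominant ninth sharp eleven built on D-flat.
D-flat — root
F — major 3rd
A-flat — perfect 5th
C-flat — minor 7th
E-flat — major 9th
G — augmented 11th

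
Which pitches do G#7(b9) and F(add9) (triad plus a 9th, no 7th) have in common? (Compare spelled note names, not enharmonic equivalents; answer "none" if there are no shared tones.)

G#7(b9): G# B# D# F# A
F(add9): F A C G
Common to both → A.

A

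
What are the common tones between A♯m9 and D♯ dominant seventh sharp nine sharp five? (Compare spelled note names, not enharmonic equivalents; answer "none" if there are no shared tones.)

C#

A♯m9 = A#, C#, E#, G#, B#.
D♯ dominant seventh sharp nine sharp five = D#, F##, A##, C#, E##.
Shared: C#.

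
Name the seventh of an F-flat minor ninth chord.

Ebb

Root of F-flat minor ninth = Fb. The 7th is a minor 7th: Fb up a minor 7th → Ebb.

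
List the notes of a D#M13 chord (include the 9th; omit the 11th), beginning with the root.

Root D#, quality major thirteenth:
- root: D#
- major 3rd: F##
- perfect 5th: A#
- major 7th: C##
- major 9th: E#
- major 13th: B#

D# – F## – A# – C## – E# – B#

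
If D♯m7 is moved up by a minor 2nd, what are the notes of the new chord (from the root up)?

E – G – B – D

A minor 2nd up from D# is E, so the new chord is E minor seventh.
root → E
3rd (minor 3rd) → G
5th (perfect 5th) → B
7th (minor 7th) → D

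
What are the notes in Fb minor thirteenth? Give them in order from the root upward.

Fb  Abb  Cb  Ebb  Gb  Bbb  Db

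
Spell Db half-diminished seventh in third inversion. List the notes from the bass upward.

C-flat  D-flat  F-flat  A-double-flat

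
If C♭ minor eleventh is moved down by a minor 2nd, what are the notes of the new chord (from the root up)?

Transposed root: C♭ → B♭ (minor 2nd down). So we spell B♭ minor eleventh:
Root: B♭
Minor 3rd (3rd): D♭
Perfect 5th (5th): F
Minor 7th (7th): A♭
Major 9th (9th): C
Perfect 11th (11th): E♭

B♭ – D♭ – F – A♭ – C – E♭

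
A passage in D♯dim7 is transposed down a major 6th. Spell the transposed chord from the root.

F#, A, C, Eb

D# down a major 6th → F#. New chord: F# diminished seventh.
F# — root
A — minor 3rd
C — diminished 5th
Eb — diminished 7th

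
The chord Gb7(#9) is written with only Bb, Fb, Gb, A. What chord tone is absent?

Gb7(#9) = Gb, Bb, Db, Fb, A. The voicing lacks the 5th (perfect 5th), Db.

Db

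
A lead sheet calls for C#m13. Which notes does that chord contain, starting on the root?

C#m13 is a minor thirteenth built on C#.
C# — root
E — minor 3rd
G# — perfect 5th
B — minor 7th
D# — major 9th
F# — perfect 11th
A# — major 13th

C#, E, G#, B, D#, F#, A#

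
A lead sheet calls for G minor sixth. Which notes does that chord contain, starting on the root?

G, B-flat, D, E

Root G, quality minor sixth:
G — root
B-flat — minor 3rd
D — perfect 5th
E — major 6th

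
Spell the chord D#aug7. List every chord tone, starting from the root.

D♯ F𝄪 A𝄪 C♯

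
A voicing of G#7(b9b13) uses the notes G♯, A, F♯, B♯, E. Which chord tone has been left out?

D♯

G#7(b9b13) = G♯, B♯, D♯, F♯, A, E. The voicing lacks the 5th (perfect 5th), D♯.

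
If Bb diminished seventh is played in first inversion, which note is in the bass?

Bb diminished seventh in root position is B-flat–D-flat–F-flat–A-double-flat.
First inversion places the third in the bass, which is D-flat.

D-flat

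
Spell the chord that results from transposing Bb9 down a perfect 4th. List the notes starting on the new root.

Bb down a perfect 4th → F. New chord: F dominant ninth.
F — root
A — major 3rd
C — perfect 5th
Eb — minor 7th
G — major 9th

F A C Eb G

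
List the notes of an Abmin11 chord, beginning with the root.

Root Ab, quality minor eleventh:
Ab — root
Cb — minor 3rd
Eb — perfect 5th
Gb — minor 7th
Bb — major 9th
Db — perfect 11th

Ab  Cb  Eb  Gb  Bb  Db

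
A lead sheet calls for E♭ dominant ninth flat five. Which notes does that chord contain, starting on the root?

E-flat G B-double-flat D-flat F

Root E-flat, quality dominant ninth flat five:
root → E-flat
3rd (major 3rd) → G
5th (diminished 5th) → B-double-flat
7th (minor 7th) → D-flat
9th (major 9th) → F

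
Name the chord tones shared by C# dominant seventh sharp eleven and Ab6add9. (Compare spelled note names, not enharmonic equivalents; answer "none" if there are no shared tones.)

none

C# dominant seventh sharp eleven: C♯ E♯ G♯ B F𝄪
Ab6add9: A♭ C E♭ F B♭
Common to both → none.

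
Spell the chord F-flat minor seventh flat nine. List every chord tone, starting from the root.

F-flat minor seventh flat nine is a minor seventh flat nine built on F♭.
F♭ — root
A𝄫 — minor 3rd
C♭ — perfect 5th
E𝄫 — minor 7th
G𝄫 — minor 9th

F♭  A𝄫  C♭  E𝄫  G𝄫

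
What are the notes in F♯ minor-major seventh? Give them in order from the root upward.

F#, A, C#, E#

F♯ minor-major seventh is a minor-major seventh built on F#.
F# — root
A — minor 3rd
C# — perfect 5th
E# — major 7th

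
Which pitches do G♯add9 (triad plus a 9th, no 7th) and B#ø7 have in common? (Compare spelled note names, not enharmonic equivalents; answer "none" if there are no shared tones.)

G♯add9: G# B# D# A#
B#ø7: B# D# F# A#
Common to both → B#, D#, A#.

B# – D# – A#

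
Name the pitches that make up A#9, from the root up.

A#9: dominant ninth on A#.
root → A#
3rd (major 3rd) → C##
5th (perfect 5th) → E#
7th (minor 7th) → G#
9th (major 9th) → B#

A#  C##  E#  G#  B#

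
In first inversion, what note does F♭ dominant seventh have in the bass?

Ab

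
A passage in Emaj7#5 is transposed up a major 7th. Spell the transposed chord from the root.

D#, F##, A##, C##

E up a major 7th → D#. New chord: D# augmented major seventh.
root → D#
3rd (major 3rd) → F##
5th (augmented 5th) → A##
7th (major 7th) → C##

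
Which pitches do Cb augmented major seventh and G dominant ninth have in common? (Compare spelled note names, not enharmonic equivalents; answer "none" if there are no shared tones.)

Cb augmented major seventh: C♭ E♭ G B♭
G dominant ninth: G B D F A
Common to both → G.

G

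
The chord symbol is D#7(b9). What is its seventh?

C♯

Root of D#7(b9) = D♯. The 7th is a minor 7th: D♯ up a minor 7th → C♯.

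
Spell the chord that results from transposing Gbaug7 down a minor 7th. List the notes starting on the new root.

A minor 7th down from G♭ is A♭, so the new chord is A♭ augmented seventh.
root → A♭
3rd (major 3rd) → C
5th (augmented 5th) → E
7th (minor 7th) → G♭

A♭ – C – E – G♭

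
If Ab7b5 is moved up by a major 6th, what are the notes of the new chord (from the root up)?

F A C♭ E♭

A♭ up a major 6th → F. New chord: F dominant seventh flat five.
F — root
A — major 3rd
C♭ — diminished 5th
E♭ — minor 7th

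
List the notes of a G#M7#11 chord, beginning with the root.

G#  B#  D#  F##  C##

G#M7#11: major seventh sharp eleven on G#.
root → G#
3rd (major 3rd) → B#
5th (perfect 5th) → D#
7th (major 7th) → F##
11th (augmented 11th) → C##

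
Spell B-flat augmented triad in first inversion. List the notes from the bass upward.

D, F#, Bb

B-flat augmented triad = Bb–D–F#; first inversion → third (D) lowest.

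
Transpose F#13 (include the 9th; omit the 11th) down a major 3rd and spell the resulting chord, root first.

D, F#, A, C, E, B

A major 3rd down from F# is D, so the new chord is D dominant thirteenth.
Root: D
Major 3rd (3rd): F#
Perfect 5th (5th): A
Minor 7th (7th): C
Major 9th (9th): E
Major 13th (13th): B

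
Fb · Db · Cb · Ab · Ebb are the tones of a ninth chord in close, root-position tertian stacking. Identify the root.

Arranged so that each adjacent pair is a third by letter name: Db – Fb – Ab – Cb – Ebb.
The bottom of that stack, Db, is the root (this is Db minor seventh flat nine).

Db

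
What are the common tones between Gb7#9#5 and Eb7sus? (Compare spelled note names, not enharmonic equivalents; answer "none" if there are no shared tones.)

Gb7#9#5: Gb Bb D Fb A
Eb7sus: Eb Ab Bb Db
Common to both → Bb.

Bb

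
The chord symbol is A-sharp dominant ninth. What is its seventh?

A-sharp dominant ninth is built on A#; its 7th is a minor 7th above the root.
A seventh above A uses the letter G, and the minor 7th above A# is G#.

G#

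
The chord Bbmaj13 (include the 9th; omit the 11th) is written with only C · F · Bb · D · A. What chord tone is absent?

G

The full Bbmaj13 chord is Bb, D, F, A, C, G.
Comparing with the voicing, the major 13th (13th) — G — is absent.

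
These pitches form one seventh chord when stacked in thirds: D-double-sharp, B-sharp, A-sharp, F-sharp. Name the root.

B-sharp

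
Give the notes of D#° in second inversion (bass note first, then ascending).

In root position, D#° is D♯–F♯–A.
Second inversion puts the fifth (A) in the bass.

A – D♯ – F♯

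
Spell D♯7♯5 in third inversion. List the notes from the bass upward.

In root position, D♯7♯5 is D#–F##–A##–C#.
Third inversion puts the seventh (C#) in the bass.

C#, D#, F##, A##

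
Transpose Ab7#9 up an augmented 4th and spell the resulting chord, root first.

D – F# – A – C – E#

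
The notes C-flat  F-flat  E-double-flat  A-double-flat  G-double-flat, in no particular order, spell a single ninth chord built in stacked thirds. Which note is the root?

F-flat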